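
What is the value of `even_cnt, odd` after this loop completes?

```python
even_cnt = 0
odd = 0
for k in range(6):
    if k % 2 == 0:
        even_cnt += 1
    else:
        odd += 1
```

Count evens and odds in range(6)
`even_cnt, odd` takes the values: (0, 0) → (1, 0) → (1, 1) → (2, 1) → (2, 2) → (3, 2) → (3, 3)

Answer: 3, 3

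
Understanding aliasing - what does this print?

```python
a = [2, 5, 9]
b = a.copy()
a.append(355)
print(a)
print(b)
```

Key concept: list.copy() creates independent copy.
Step by step:
`a = [2, 5, 9]` → a = [2, 5, 9]
`b = a.copy()` → b = [2, 5, 9]
`a.append(355)` → a = [2, 5, 9, 355]
`print(a)` → prints [2, 5, 9, 355]
`print(b)` → prints [2, 5, 9]

Answer:
[2, 5, 9, 355]
[2, 5, 9]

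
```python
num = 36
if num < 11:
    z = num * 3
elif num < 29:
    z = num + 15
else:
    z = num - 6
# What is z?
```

Trace:
`num = 36` → num = 36
`if num < 11: ...` → num < 11 is False, num < 29 is False, take else branch → z = 30
So z = 30

Answer: 30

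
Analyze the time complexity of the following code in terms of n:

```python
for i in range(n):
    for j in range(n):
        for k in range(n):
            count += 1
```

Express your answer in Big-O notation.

This is Triple nested loop. Time complexity: O(n³).

Answer: O(n³)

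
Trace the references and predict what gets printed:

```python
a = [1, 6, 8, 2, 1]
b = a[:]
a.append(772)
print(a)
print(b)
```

Key concept: slice [:] creates copy.
Step by step:
`a = [1, 6, 8, 2, 1]` → a = [1, 6, 8, 2, 1]
`b = a[:]` → b = [1, 6, 8, 2, 1]
`a.append(772)` → a = [1, 6, 8, 2, 1, 772]
`print(a)` → prints [1, 6, 8, 2, 1, 772]
`print(b)` → prints [1, 6, 8, 2, 1]

Answer:
[1, 6, 8, 2, 1, 772]
[1, 6, 8, 2, 1]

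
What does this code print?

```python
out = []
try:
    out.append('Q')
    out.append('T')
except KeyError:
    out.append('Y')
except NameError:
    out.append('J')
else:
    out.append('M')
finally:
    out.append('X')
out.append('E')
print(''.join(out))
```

Execution trace: 'Q' (try body) → 'T' (try body, no exception) → 'M' (else) → 'X' (finally) → 'E' (after the try/except). Output: QTMXE

Answer: QTMXE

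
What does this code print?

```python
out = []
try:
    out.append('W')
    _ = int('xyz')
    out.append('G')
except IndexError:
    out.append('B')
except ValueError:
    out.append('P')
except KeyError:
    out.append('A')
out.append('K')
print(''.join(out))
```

Execution trace: 'W' (try body) → 'P' (except ValueError) → 'K' (after the try/except). Output: WPK

Answer: WPK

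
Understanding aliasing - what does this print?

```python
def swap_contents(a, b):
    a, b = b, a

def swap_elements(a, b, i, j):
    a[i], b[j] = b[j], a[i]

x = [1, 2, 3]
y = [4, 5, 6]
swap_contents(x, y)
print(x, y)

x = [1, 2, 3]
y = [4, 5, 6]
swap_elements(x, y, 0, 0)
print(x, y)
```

Key concept: parameter rebinding vs mutation.
Step by step:
`x = [1, 2, 3]` → x = [1, 2, 3]
`y = [4, 5, 6]` → y = [4, 5, 6]
`swap_contents(x, y)` → no visible change to tracked variables
`print(x, y)` → prints [1, 2, 3] [4, 5, 6]
`x = [1, 2, 3]` → x = [1, 2, 3]
`y = [4, 5, 6]` → y = [4, 5, 6]
`swap_elements(x, y, 0, 0)` → x = [4, 2, 3]; y = [1, 5, 6]
`print(x, y)` → prints [4, 2, 3] [1, 5, 6]

Answer:
[1, 2, 3] [4, 5, 6]
[4, 2, 3] [1, 5, 6]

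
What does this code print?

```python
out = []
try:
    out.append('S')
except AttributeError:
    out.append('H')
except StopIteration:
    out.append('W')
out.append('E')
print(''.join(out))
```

Execution trace: 'S' (try body, no exception) → 'E' (after the try/except). Output: SE

Answer: SE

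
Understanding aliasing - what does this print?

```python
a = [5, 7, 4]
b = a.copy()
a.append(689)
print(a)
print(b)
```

Key concept: list.copy() creates independent copy.
Step by step:
`a = [5, 7, 4]` → a = [5, 7, 4]
`b = a.copy()` → b = [5, 7, 4]
`a.append(689)` → a = [5, 7, 4, 689]
`print(a)` → prints [5, 7, 4, 689]
`print(b)` → prints [5, 7, 4]

Answer:
[5, 7, 4, 689]
[5, 7, 4]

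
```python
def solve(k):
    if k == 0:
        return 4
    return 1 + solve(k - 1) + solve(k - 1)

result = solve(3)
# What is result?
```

solve(k) = 1 + 2·solve(k-1), solve(0)=4. Closed form: (4+1)·2^3 - 1 = 39.

Answer: 39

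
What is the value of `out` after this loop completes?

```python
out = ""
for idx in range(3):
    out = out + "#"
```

Repeat '#' 3 times
`out` takes the values: "" → "#" → "##" → "###"

Answer: "###"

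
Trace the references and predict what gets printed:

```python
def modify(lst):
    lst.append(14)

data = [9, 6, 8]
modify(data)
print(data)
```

Key concept: function modifies passed list.
Step by step:
`data = [9, 6, 8]` → data = [9, 6, 8]
`modify(data)` → data = [9, 6, 8, 14]
`print(data)` → prints [9, 6, 8, 14]

Answer: [9, 6, 8, 14]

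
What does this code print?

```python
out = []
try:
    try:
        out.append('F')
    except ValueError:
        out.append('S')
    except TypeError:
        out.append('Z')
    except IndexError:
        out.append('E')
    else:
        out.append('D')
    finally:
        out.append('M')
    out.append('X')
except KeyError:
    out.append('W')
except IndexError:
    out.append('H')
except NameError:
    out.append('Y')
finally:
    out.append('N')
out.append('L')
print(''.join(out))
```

Execution trace: 'F' (inner try body, no exception) → 'D' (inner else) → 'M' (inner finally) → 'X' (try body, no exception) → 'N' (finally) → 'L' (after the try/except). Output: FDMXNL

Answer: FDMXNL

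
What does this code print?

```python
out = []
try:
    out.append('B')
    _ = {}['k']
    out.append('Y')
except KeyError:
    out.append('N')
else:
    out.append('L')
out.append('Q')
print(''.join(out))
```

Execution trace: 'B' (try body) → 'N' (except KeyError) → 'Q' (after the try/except). Output: BNQ

Answer: BNQ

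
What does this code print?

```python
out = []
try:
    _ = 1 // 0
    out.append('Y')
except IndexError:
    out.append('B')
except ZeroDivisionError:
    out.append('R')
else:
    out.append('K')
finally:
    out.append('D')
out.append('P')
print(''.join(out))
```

Execution trace: 'R' (except ZeroDivisionError) → 'D' (finally) → 'P' (after the try/except). Output: RDP

Answer: RDP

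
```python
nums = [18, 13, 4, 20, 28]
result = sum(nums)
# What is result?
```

Trace:
`nums = [18, 13, 4, 20, 28]` → nums = [18, 13, 4, 20, 28]
`result = sum(nums)` → result = 83
So result = 83

Answer: 83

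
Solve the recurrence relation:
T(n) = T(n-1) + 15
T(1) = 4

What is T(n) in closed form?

Unrolling: T(n) = T(1) + 15·(n-1) = 4 + 15(n-1) = 15n - 11.

Answer: T(n) = 15n - 11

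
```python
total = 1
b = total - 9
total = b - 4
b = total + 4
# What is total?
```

Trace:
`total = 1` → total = 1
`b = total - 9` → b = -8
`total = b - 4` → total = -12
`b = total + 4` → b = -8
So total = -12

Answer: -12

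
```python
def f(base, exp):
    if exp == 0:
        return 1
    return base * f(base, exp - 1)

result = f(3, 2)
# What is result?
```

f(3, 2) = 3 * 3 = 9

Answer: 9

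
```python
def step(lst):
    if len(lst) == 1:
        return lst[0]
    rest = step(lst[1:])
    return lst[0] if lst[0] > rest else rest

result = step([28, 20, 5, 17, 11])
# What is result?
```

Recursive max over [28, 20, 5, 17, 11] = 28

Answer: 28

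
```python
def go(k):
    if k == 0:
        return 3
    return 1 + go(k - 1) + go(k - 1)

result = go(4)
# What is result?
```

go(k) = 1 + 2·go(k-1), go(0)=3. Closed form: (3+1)·2^4 - 1 = 63.

Answer: 63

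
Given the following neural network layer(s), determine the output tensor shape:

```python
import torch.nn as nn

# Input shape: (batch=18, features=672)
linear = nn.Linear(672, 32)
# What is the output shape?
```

Input: (18, 672) -> Output: (18, 32)

Answer: (18, 32)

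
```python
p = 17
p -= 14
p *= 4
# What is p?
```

Trace:
`p = 17` → p = 17
`p -= 14` → p = 3
`p *= 4` → p = 12
So p = 12

Answer: 12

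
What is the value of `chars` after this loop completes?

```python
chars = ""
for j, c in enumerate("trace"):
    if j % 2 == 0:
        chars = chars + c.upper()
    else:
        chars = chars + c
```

Uppercase even positions in 'trace'
`chars` takes the values: "" → "T" → "Tr" → "TrA" → "TrAc" → "TrAcE"

Answer: "TrAcE"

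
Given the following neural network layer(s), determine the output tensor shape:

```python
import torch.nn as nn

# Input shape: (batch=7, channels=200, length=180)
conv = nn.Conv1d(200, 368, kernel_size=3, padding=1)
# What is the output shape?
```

Input: (7, 200, 180) -> Output: (7, 368, 180)

Answer: (7, 368, 180)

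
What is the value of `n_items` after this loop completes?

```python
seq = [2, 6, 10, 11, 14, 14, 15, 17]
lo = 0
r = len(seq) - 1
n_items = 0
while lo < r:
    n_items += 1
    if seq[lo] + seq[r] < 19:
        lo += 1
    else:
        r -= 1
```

Steps to find pair summing to 19
`n_items` takes the values: 0 → 1 → 2 → 3 → 4 → 5 → 6 → 7

Answer: 7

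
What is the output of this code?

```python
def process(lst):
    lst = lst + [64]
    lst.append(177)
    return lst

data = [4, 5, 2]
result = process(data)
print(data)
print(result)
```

Key concept: rebinding parameter vs mutation.
Step by step:
`data = [4, 5, 2]` → data = [4, 5, 2]
`result = process(data)` → result = [4, 5, 2, 64, 177]
`print(data)` → prints [4, 5, 2]
`print(result)` → prints [4, 5, 2, 64, 177]

Answer:
[4, 5, 2]
[4, 5, 2, 64, 177]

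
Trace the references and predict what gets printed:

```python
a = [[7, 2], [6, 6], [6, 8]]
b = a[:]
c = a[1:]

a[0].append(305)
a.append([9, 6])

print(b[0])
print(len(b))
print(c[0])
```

Key concept: slice with nested mutation.
Step by step:
`a = [[7, 2], [6, 6], [6, 8]]` → a = [[7, 2], [6, 6], [6, 8]]
`b = a[:]` → b = [[7, 2], [6, 6], [6, 8]]
`c = a[1:]` → c = [[6, 6], [6, 8]]
`a[0].append(305)` → a = [[7, 2, 305], [6, 6], [6, 8]]; b = [[7, 2, 305], [6, 6], [6, 8]]
`a.append([9, 6])` → a = [[7, 2, 305], [6, 6], [6, 8], [9, 6]]
`print(b[0])` → prints [7, 2, 305]
`print(len(b))` → prints 3
`print(c[0])` → prints [6, 6]

Answer:
[7, 2, 305]
3
[6, 6]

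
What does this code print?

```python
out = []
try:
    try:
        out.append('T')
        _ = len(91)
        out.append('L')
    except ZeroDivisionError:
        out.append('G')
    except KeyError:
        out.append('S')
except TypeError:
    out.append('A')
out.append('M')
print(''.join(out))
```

Execution trace: 'T' (try body) → 'A' (outer except TypeError) → 'M' (after the try/except). Output: TAM

Answer: TAM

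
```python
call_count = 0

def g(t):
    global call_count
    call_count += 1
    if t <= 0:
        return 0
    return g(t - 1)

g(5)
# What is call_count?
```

Linear recursion stepping by 1: 6 calls from t=5 down to ≤0.

Answer: 6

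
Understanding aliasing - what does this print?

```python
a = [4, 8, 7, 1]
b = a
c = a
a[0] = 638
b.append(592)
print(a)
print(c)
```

Key concept: multiple aliases.
Step by step:
`a = [4, 8, 7, 1]` → a = [4, 8, 7, 1]
`b = a` → b = [4, 8, 7, 1] (same object as a)
`c = a` → c = [4, 8, 7, 1] (same object as a, b)
`a[0] = 638` → a = [638, 8, 7, 1] (same object as b, c); b = [638, 8, 7, 1] (same object as a, c); c = [638, 8, 7, 1] (same object as a, b)
`b.append(592)` → a = [638, 8, 7, 1, 592] (same object as b, c); b = [638, 8, 7, 1, 592] (same object as a, c); c = [638, 8, 7, 1, 592] (same object as a, b)
`print(a)` → prints [638, 8, 7, 1, 592]
`print(c)` → prints [638, 8, 7, 1, 592]

Answer:
[638, 8, 7, 1, 592]
[638, 8, 7, 1, 592]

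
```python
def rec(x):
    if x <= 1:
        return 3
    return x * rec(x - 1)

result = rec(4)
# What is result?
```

rec(4) = 4 * 3 * 2 * 3 = 72

Answer: 72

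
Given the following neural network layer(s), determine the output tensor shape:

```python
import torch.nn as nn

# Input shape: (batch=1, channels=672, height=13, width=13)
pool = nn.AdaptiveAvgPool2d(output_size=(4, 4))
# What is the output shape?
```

Input: (1, 672, 13, 13) -> Output: (1, 672, 4, 4)

Answer: (1, 672, 4, 4)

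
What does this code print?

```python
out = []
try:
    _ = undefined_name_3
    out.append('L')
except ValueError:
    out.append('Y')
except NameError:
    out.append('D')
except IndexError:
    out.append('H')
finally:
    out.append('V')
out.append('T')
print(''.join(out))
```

Execution trace: 'D' (except NameError) → 'V' (finally) → 'T' (after the try/except). Output: DVT

Answer: DVT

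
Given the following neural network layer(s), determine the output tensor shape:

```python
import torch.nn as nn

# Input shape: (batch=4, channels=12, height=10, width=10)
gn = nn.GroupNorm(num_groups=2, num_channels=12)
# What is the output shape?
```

Input: (4, 12, 10, 10) -> Output: (4, 12, 10, 10)

Answer: (4, 12, 10, 10)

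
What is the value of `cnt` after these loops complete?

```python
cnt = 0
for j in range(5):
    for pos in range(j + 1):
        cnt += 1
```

Triangle: 1 + 2 + ... + 5
`cnt` takes the values: 0 → 1 → 2 → 3 → 4 → 5 → 6 → 7 → 8 → 9 → 10 → 11 → 12 → 13 → 14 → 15

Answer: 15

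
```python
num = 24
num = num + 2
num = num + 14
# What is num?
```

Trace:
`num = 24` → num = 24
`num = num + 2` → num = 26
`num = num + 14` → num = 40
So num = 40

Answer: 40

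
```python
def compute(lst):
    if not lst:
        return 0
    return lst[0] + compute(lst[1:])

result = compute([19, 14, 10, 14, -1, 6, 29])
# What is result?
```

19 + 14 + 10 + 14 + (-1) + 6 + 29 + 0 = 91

Answer: 91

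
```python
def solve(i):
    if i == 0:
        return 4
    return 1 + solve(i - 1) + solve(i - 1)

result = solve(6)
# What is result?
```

solve(i) = 1 + 2·solve(i-1), solve(0)=4. Closed form: (4+1)·2^6 - 1 = 319.

Answer: 319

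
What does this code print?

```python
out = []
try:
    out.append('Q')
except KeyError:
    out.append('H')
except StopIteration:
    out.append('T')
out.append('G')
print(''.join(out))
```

Execution trace: 'Q' (try body, no exception) → 'G' (after the try/except). Output: QG

Answer: QG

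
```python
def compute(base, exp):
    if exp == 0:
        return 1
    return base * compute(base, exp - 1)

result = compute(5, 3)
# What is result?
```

compute(5, 3) = 5 * 5 * 5 = 125

Answer: 125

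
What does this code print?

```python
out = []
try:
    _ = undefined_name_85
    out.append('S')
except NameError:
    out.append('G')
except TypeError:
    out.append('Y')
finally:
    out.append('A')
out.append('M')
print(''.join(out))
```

Execution trace: 'G' (except NameError) → 'A' (finally) → 'M' (after the try/except). Output: GAM

Answer: GAM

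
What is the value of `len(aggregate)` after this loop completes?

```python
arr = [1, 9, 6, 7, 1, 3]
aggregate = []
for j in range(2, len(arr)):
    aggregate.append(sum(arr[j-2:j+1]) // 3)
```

Number of 3-element averages
`aggregate` takes the values: [] → [5] → [5, 7] → [5, 7, 4] → [5, 7, 4, 3]
So `len(aggregate)` = 4

Answer: 4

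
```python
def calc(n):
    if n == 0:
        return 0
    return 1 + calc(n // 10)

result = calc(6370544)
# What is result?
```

Count of digits of 6370544: 7

Answer: 7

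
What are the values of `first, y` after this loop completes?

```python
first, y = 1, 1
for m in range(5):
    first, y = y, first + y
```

Fibonacci: after 5 iterations
`first, y` takes the values: (1, 1) → (1, 2) → (2, 3) → (3, 5) → (5, 8) → (8, 13)

Answer: 8, 13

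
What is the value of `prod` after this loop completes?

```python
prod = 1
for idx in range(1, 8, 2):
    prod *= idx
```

Product of 1, 3, 5, ... up to 7
`prod` takes the values: 1 → 3 → 15 → 105

Answer: 105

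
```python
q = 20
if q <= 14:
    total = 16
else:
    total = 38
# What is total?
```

Trace:
`q = 20` → q = 20
`if q <= 14: ...` → q <= 14 is False, take else branch → total = 38
So total = 38

Answer: 38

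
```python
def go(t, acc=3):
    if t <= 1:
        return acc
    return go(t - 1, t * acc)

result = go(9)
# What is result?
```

Accumulator trace (n, acc): (9, 3) -> (8, 27) -> (7, 216) -> (6, 1512) -> (5, 9072) -> (4, 45360) -> (3, 181440) -> (2, 544320) -> (1, 1088640) -> return 1088640

Answer: 1088640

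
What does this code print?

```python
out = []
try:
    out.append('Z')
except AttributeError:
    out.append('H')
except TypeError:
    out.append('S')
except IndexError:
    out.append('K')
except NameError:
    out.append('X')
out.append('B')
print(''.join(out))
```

Execution trace: 'Z' (try body, no exception) → 'B' (after the try/except). Output: ZB

Answer: ZB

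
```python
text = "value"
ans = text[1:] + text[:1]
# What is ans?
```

Trace:
`text = "value"` → text = 'value'
`ans = text[1:] + text[:1]` → ans = 'aluev'
So ans = 'aluev'

Answer: 'aluev'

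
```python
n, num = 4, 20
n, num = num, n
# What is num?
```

Trace:
`n, num = 4, 20` → n = 4; num = 20
`n, num = num, n` → n = 20; num = 4
So num = 4

Answer: 4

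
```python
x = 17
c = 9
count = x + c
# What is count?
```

Trace:
`x = 17` → x = 17
`c = 9` → c = 9
`count = x + c` → count = 26
So count = 26

Answer: 26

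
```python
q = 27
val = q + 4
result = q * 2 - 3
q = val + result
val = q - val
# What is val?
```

Trace:
`q = 27` → q = 27
`val = q + 4` → val = 31
`result = q * 2 - 3` → result = 51
`q = val + result` → q = 82
`val = q - val` → val = 51
So val = 51

Answer: 51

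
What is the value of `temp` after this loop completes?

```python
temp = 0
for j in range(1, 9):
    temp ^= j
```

XOR of 1 to 8
`temp` takes the values: 0 → 1 → 3 → 0 → 4 → 1 → 7 → 0 → 8

Answer: 8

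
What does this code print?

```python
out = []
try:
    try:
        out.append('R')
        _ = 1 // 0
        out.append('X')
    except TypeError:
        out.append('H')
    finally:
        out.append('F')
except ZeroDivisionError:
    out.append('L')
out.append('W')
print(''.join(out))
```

Execution trace: 'R' (inner try body) → 'F' (inner finally) → 'L' (outer except ZeroDivisionError) → 'W' (after the try/except). Output: RFLW

Answer: RFLW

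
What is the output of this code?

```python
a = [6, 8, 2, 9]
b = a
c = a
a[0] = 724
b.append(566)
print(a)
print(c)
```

Key concept: multiple aliases.
Step by step:
`a = [6, 8, 2, 9]` → a = [6, 8, 2, 9]
`b = a` → b = [6, 8, 2, 9] (same object as a)
`c = a` → c = [6, 8, 2, 9] (same object as a, b)
`a[0] = 724` → a = [724, 8, 2, 9] (same object as b, c); b = [724, 8, 2, 9] (same object as a, c); c = [724, 8, 2, 9] (same object as a, b)
`b.append(566)` → a = [724, 8, 2, 9, 566] (same object as b, c); b = [724, 8, 2, 9, 566] (same object as a, c); c = [724, 8, 2, 9, 566] (same object as a, b)
`print(a)` → prints [724, 8, 2, 9, 566]
`print(c)` → prints [724, 8, 2, 9, 566]

Answer:
[724, 8, 2, 9, 566]
[724, 8, 2, 9, 566]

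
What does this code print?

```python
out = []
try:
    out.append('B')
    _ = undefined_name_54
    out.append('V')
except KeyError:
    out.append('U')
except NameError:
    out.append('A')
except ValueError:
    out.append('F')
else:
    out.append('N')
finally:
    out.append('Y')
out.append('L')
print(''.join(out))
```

Execution trace: 'B' (try body) → 'A' (except NameError) → 'Y' (finally) → 'L' (after the try/except). Output: BAYL

Answer: BAYL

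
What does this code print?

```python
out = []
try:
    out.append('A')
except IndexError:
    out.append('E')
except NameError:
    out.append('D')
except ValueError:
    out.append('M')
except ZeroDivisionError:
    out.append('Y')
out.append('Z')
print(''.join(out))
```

Execution trace: 'A' (try body, no exception) → 'Z' (after the try/except). Output: AZ

Answer: AZ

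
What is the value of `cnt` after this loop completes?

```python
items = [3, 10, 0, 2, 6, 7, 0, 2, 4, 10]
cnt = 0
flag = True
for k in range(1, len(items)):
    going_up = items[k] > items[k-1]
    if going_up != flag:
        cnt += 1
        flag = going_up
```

Count direction changes in [3, 10, 0, 2, 6, 7, 0, 2, 4, 10]
`cnt` takes the values: 0 → 1 → 2 → 3 → 4

Answer: 4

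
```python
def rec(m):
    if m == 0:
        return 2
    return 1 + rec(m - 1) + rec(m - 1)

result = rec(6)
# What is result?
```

rec(m) = 1 + 2·rec(m-1), rec(0)=2. Closed form: (2+1)·2^6 - 1 = 191.

Answer: 191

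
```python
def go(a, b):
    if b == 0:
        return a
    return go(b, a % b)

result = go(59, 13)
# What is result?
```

go(59, 13) -> go(13, 7) -> go(7, 6) -> go(6, 1) -> go(1, 0) -> 1

Answer: 1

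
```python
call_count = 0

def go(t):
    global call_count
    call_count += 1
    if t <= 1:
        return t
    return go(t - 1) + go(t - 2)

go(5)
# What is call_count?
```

Calls(t) = 1 + Calls(t-1) + Calls(t-2); Calls(0)=Calls(1)=1. For t=5 this gives 15.

Answer: 15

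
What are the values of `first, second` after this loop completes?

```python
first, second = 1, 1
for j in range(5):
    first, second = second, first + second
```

Fibonacci: after 5 iterations
`first, second` takes the values: (1, 1) → (1, 2) → (2, 3) → (3, 5) → (5, 8) → (8, 13)

Answer: 8, 13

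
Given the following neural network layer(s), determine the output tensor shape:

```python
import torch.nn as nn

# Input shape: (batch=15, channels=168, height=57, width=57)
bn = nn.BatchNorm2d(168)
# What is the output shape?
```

Input: (15, 168, 57, 57) -> Output: (15, 168, 57, 57)

Answer: (15, 168, 57, 57)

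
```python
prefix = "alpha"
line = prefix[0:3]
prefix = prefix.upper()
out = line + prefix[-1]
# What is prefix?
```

Trace:
`prefix = "alpha"` → prefix = 'alpha'
`line = prefix[0:3]` → line = 'alp'
`prefix = prefix.upper()` → prefix = 'ALPHA'
`out = line + prefix[-1]` → out = 'alpA'
So prefix = 'ALPHA'

Answer: 'ALPHA'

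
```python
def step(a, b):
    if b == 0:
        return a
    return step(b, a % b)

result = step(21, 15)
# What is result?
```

step(21, 15) -> step(15, 6) -> step(6, 3) -> step(3, 0) -> 3

Answer: 3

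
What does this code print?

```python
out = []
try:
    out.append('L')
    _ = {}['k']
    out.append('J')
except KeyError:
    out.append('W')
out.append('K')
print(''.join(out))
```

Execution trace: 'L' (try body) → 'W' (except KeyError) → 'K' (after the try/except). Output: LWK

Answer: LWK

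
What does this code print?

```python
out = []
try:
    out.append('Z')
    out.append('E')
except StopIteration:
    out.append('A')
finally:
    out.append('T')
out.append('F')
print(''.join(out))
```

Execution trace: 'Z' (try body) → 'E' (try body, no exception) → 'T' (finally) → 'F' (after the try/except). Output: ZETF

Answer: ZETF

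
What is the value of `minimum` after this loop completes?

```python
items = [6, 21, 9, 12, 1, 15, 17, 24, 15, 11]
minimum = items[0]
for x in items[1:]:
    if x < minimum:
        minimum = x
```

Minimum of [6, 21, 9, 12, 1, 15, 17, 24, 15, 11]
`minimum` takes the values: 6 → 1

Answer: 1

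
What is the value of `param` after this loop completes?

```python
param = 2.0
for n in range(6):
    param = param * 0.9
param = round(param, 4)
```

Exponential decay: 2.0 * 0.9^6
`param` takes the values: 2.0 → 1.8 → 1.62 → 1.458 → 1.3122 → 1.18098 → 1.062882 → 1.0629

Answer: 1.0629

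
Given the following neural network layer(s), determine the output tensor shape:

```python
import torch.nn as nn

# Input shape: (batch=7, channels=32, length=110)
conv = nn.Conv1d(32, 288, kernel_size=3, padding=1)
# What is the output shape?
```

Input: (7, 32, 110) -> Output: (7, 288, 110)

Answer: (7, 288, 110)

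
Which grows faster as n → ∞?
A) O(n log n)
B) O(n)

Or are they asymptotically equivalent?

O(n log n) vs O(n): Higher order terms dominate.

Answer: A) O(n log n) grows faster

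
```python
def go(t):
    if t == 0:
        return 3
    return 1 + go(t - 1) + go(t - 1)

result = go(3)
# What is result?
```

go(t) = 1 + 2·go(t-1), go(0)=3. Closed form: (3+1)·2^3 - 1 = 31.

Answer: 31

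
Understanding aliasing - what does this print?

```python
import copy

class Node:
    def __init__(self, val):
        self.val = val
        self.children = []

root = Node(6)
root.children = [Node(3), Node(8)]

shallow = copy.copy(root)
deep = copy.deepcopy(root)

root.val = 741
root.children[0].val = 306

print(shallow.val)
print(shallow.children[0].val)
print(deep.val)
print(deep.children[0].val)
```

Key concept: deep copy with custom objects.
Step by step:
`root = Node(6)` → root = Node(val=6, children=[])
`root.children = [Node(3), Node(8)]` → root = Node(val=6, children=[Node(val=3, children=[]), Node(val=8, children=[])])
`shallow = copy.copy(root)` → shallow = Node(val=6, children=[Node(val=3, children=[]), Node(val=8, children=[])])
`deep = copy.deepcopy(root)` → deep = Node(val=6, children=[Node(val=3, children=[]), Node(val=8, children=[])])
`root.val = 741` → root = Node(val=741, children=[Node(val=3, children=[]), Node(val=8, children=[])])
`root.children[0].val = 306` → root = Node(val=741, children=[Node(val=306, children=[]), Node(val=8, children=[])]); shallow = Node(val=6, children=[Node(val=306, children=[]), Node(val=8, children=[])])
`print(shallow.val)` → prints 6
`print(shallow.children[0].val)` → prints 306
`print(deep.val)` → prints 6
`print(deep.children[0].val)` → prints 3

Answer:
6
306
6
3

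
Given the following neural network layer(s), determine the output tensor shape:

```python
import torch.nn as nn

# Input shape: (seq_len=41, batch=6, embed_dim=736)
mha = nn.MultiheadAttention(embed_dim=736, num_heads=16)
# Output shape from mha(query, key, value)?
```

Input: (41, 6, 736) -> Output: (41, 6, 736)

Answer: (41, 6, 736)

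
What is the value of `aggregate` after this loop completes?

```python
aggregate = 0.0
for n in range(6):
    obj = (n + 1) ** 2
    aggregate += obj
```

Sum of squared losses 1² + 2² + ... + 6²
`aggregate` takes the values: 0.0 → 1.0 → 5.0 → 14.0 → 30.0 → 55.0 → 91.0

Answer: 91.0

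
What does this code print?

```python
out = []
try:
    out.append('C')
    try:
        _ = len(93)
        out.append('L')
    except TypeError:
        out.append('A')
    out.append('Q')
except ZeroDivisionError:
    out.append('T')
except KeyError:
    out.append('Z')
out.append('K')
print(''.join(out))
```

Execution trace: 'C' (try body) → 'A' (inner except TypeError) → 'Q' (try body, no exception) → 'K' (after the try/except). Output: CAQK

Answer: CAQK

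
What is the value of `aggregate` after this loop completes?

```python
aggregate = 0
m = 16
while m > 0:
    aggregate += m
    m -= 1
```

Sum 16 down to 1
`aggregate` takes the values: 0 → 16 → 31 → 45 → 58 → 70 → 81 → 91 → 100 → 108 → 115 → 121 → 126 → 130 → 133 → 135 → 136

Answer: 136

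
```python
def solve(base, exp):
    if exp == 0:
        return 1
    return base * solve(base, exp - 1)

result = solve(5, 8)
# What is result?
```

solve(5, 8) = 5 * 5 * 5 * 5 * 5 * 5 * 5 * 5 = 390625

Answer: 390625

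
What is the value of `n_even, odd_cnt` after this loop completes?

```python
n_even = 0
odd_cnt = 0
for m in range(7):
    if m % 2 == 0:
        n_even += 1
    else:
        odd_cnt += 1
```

Count evens and odds in range(7)
`n_even, odd_cnt` takes the values: (0, 0) → (1, 0) → (1, 1) → (2, 1) → (2, 2) → (3, 2) → (3, 3) → (4, 3)

Answer: 4, 3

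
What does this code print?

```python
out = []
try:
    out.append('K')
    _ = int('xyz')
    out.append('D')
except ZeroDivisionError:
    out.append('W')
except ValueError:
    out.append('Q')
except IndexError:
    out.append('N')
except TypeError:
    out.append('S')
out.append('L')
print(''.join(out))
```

Execution trace: 'K' (try body) → 'Q' (except ValueError) → 'L' (after the try/except). Output: KQL

Answer: KQL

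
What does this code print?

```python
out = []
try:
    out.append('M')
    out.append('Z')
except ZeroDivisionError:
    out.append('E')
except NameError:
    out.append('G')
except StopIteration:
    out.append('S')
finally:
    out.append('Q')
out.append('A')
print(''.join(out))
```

Execution trace: 'M' (try body) → 'Z' (try body, no exception) → 'Q' (finally) → 'A' (after the try/except). Output: MZQA

Answer: MZQA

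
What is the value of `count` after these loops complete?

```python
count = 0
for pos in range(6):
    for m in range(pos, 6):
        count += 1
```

Upper triangle: 6 + 5 + ... + 1
`count` takes the values: 0 → 1 → 2 → 3 → 4 → 5 → 6 → 7 → 8 → 9 → 10 → 11 → 12 → 13 → 14 → 15 → 16 → 17 → 18 → 19 → 20 → 21

Answer: 21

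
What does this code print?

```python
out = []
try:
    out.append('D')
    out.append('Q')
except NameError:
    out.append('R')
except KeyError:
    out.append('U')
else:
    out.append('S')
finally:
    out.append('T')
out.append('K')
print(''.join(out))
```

Execution trace: 'D' (try body) → 'Q' (try body, no exception) → 'S' (else) → 'T' (finally) → 'K' (after the try/except). Output: DQSTK

Answer: DQSTK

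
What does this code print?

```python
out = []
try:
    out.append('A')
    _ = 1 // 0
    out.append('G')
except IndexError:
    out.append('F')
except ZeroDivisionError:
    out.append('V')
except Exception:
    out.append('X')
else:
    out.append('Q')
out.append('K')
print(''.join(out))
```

Execution trace: 'A' (try body) → 'V' (except ZeroDivisionError) → 'K' (after the try/except). Output: AVK

Answer: AVK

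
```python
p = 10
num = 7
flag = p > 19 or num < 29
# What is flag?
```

Trace:
`p = 10` → p = 10
`num = 7` → num = 7
`flag = p > 19 or num < 29` → flag = True
So flag = True

Answer: True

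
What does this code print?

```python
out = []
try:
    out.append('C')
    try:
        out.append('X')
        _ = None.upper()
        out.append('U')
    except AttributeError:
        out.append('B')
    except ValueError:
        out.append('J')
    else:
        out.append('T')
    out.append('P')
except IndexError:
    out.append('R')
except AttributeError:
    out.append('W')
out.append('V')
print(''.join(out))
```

Execution trace: 'C' (try body) → 'X' (inner try body) → 'B' (inner except AttributeError) → 'P' (try body, no exception) → 'V' (after the try/except). Output: CXBPV

Answer: CXBPV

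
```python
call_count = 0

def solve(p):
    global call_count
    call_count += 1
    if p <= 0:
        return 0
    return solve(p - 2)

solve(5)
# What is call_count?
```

Linear recursion stepping by 2: 4 calls from p=5 down to ≤0.

Answer: 4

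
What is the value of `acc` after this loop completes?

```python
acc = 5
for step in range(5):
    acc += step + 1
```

Start at 5, add 1 to 5 = 20
`acc` takes the values: 5 → 6 → 8 → 11 → 15 → 20

Answer: 20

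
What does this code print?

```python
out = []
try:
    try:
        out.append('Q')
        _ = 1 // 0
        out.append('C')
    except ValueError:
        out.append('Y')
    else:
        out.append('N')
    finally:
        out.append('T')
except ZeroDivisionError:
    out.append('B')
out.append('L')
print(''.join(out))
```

Execution trace: 'Q' (inner try body) → 'T' (inner finally) → 'B' (outer except ZeroDivisionError) → 'L' (after the try/except). Output: QTBL

Answer: QTBL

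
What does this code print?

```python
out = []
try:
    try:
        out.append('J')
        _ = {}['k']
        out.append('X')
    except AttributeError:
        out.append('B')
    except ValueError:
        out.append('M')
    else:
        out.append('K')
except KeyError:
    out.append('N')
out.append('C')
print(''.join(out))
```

Execution trace: 'J' (try body) → 'N' (outer except KeyError) → 'C' (after the try/except). Output: JNC

Answer: JNC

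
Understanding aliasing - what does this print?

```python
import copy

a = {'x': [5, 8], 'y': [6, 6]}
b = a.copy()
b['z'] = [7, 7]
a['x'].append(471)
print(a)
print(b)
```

Key concept: shallow copy of dict with mutable values.
Step by step:
`a = {'x': [5, 8], 'y': [6, 6]}` → a = {'x': [5, 8], 'y': [6, 6]}
`b = a.copy()` → b = {'x': [5, 8], 'y': [6, 6]}
`b['z'] = [7, 7]` → b = {'x': [5, 8], 'y': [6, 6], 'z': [7, 7]}
`a['x'].append(471)` → a = {'x': [5, 8, 471], 'y': [6, 6]}; b = {'x': [5, 8, 471], 'y': [6, 6], 'z': [7, 7]}
`print(a)` → prints {'x': [5, 8, 471], 'y': [6, 6]}
`print(b)` → prints {'x': [5, 8, 471], 'y': [6, 6], 'z': [7, 7]}

Answer:
{'x': [5, 8, 471], 'y': [6, 6]}
{'x': [5, 8, 471], 'y': [6, 6], 'z': [7, 7]}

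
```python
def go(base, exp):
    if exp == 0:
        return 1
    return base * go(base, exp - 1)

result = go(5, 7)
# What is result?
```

go(5, 7) = 5 * 5 * 5 * 5 * 5 * 5 * 5 = 78125

Answer: 78125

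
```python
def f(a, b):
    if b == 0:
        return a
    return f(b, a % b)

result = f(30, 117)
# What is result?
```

f(30, 117) -> f(117, 30) -> f(30, 27) -> f(27, 3) -> f(3, 0) -> 3

Answer: 3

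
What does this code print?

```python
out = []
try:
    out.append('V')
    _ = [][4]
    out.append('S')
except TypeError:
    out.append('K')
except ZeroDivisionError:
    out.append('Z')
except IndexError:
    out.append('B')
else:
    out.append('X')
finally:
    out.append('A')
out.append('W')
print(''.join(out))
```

Execution trace: 'V' (try body) → 'B' (except IndexError) → 'A' (finally) → 'W' (after the try/except). Output: VBAW

Answer: VBAW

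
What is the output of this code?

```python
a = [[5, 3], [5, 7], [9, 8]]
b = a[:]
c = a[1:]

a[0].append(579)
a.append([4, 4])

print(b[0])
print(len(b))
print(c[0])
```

Key concept: slice with nested mutation.
Step by step:
`a = [[5, 3], [5, 7], [9, 8]]` → a = [[5, 3], [5, 7], [9, 8]]
`b = a[:]` → b = [[5, 3], [5, 7], [9, 8]]
`c = a[1:]` → c = [[5, 7], [9, 8]]
`a[0].append(579)` → a = [[5, 3, 579], [5, 7], [9, 8]]; b = [[5, 3, 579], [5, 7], [9, 8]]
`a.append([4, 4])` → a = [[5, 3, 579], [5, 7], [9, 8], [4, 4]]
`print(b[0])` → prints [5, 3, 579]
`print(len(b))` → prints 3
`print(c[0])` → prints [5, 7]

Answer:
[5, 3, 579]
3
[5, 7]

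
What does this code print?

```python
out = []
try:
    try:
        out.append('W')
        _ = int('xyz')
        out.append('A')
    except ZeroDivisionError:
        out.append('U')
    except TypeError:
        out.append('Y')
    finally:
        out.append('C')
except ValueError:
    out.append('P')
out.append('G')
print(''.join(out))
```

Execution trace: 'W' (try body) → 'C' (finally) → 'P' (outer except ValueError) → 'G' (after the try/except). Output: WCPG

Answer: WCPG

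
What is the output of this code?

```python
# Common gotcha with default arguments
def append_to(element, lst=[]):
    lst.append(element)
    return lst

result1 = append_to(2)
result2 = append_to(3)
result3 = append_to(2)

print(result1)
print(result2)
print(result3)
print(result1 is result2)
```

Key concept: mutable default argument gotcha.
Step by step:
`result1 = append_to(2)` → result1 = [2]
`result2 = append_to(3)` → result1 = [2, 3] (same object as result2); result2 = [2, 3] (same object as result1)
`result3 = append_to(2)` → result1 = [2, 3, 2] (same object as result2, result3); result2 = [2, 3, 2] (same object as result1, result3); result3 = [2, 3, 2] (same object as result1, result2)
`print(result1)` → prints [2, 3, 2]
`print(result2)` → prints [2, 3, 2]
`print(result3)` → prints [2, 3, 2]
`print(result1 is result2)` → prints True

Answer:
[2, 3, 2]
[2, 3, 2]
[2, 3, 2]
True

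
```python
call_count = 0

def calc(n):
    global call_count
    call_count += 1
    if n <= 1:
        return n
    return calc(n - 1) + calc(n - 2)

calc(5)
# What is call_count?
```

Calls(n) = 1 + Calls(n-1) + Calls(n-2); Calls(0)=Calls(1)=1. For n=5 this gives 15.

Answer: 15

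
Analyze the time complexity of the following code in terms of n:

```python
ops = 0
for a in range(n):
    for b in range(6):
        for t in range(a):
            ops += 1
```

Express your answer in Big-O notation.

Each loop level contributes: n × 1 × n. Multiplying the contributions gives O(n^2).

Answer: O(n^2)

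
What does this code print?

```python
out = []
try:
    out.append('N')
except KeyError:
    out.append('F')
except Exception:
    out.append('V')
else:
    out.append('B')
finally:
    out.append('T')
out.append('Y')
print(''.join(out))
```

Execution trace: 'N' (try body, no exception) → 'B' (else) → 'T' (finally) → 'Y' (after the try/except). Output: NBTY

Answer: NBTY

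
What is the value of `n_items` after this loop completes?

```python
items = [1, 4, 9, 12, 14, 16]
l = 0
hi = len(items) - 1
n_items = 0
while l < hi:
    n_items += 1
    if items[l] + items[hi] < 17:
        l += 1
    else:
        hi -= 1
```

Steps to find pair summing to 17
`n_items` takes the values: 0 → 1 → 2 → 3 → 4 → 5

Answer: 5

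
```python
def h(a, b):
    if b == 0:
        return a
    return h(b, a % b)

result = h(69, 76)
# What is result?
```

h(69, 76) -> h(76, 69) -> h(69, 7) -> h(7, 6) -> h(6, 1) -> h(1, 0) -> 1

Answer: 1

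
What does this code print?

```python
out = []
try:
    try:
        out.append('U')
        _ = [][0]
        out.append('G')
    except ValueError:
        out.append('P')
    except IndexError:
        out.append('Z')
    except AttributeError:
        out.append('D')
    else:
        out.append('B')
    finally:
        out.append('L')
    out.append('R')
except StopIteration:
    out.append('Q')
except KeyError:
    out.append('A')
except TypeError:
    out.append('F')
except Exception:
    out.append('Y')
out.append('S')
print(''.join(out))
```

Execution trace: 'U' (inner try body) → 'Z' (inner except IndexError) → 'L' (inner finally) → 'R' (try body, no exception) → 'S' (after the try/except). Output: UZLRS

Answer: UZLRS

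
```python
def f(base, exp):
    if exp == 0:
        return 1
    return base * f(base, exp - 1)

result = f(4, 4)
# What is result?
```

f(4, 4) = 4 * 4 * 4 * 4 = 256

Answer: 256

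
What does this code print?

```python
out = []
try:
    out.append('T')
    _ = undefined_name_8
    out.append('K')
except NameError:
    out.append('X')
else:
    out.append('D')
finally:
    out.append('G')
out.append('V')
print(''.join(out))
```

Execution trace: 'T' (try body) → 'X' (except NameError) → 'G' (finally) → 'V' (after the try/except). Output: TXGV

Answer: TXGV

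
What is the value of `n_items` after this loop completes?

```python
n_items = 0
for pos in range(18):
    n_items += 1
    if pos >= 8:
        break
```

Loop breaks when pos reaches 8, n_items is 9
`n_items` takes the values: 0 → 1 → 2 → 3 → 4 → 5 → 6 → 7 → 8 → 9

Answer: 9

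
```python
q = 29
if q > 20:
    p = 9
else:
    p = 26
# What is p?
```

Trace:
`q = 29` → q = 29
`if q > 20: ...` → q > 20 is True → p = 9
So p = 9

Answer: 9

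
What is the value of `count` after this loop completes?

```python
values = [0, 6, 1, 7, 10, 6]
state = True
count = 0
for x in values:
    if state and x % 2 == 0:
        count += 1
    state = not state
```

Count even values at even positions
`count` takes the values: 0 → 1 → 2

Answer: 2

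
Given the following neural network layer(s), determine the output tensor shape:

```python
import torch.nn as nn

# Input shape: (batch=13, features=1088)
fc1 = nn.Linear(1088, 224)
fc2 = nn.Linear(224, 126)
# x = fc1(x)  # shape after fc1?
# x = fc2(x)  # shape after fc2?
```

Input: (13, 1088) -> after fc1: (13, 224) -> Output: (13, 126)

Answer: (13, 126)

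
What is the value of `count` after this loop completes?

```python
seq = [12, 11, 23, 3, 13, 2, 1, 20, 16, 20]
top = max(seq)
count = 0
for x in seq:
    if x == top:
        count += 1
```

Count of max value 23 in [12, 11, 23, 3, 13, 2, 1, 20, 16, 20]
`count` takes the values: 0 → 1

Answer: 1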